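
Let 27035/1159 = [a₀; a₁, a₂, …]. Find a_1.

27035 = 23·1159 + 378   →  a_0 = 23
1159 = 3·378 + 25   →  a_1 = 3

3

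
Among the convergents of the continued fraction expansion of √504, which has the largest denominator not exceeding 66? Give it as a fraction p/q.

449/20

√504 = [22; 2, 4, 2, 44, …] (period length 4).
Convergents:
  p_0/q_0 = 22/1
  p_1/q_1 = 45/2
  p_2/q_2 = 202/9
  p_3/q_3 = 449/20
  p_4/q_4 = 19958/889
q_3 = 20 ≤ 66 < 889 = q_4, so the answer is 449/20.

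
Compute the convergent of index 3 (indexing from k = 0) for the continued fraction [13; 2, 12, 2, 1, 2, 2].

701/52

Using pₖ = aₖpₖ₋₁ + pₖ₋₂, qₖ = aₖqₖ₋₁ + qₖ₋₂ (with p₋₁=1, p₋₂=0, q₋₁=0, q₋₂=1):
  k=0: a=13, p=13, q=1
  k=1: a=2, p=27, q=2
  k=2: a=12, p=337, q=25
  k=3: a=2, p=701, q=52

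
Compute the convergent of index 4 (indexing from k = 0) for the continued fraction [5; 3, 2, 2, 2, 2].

217/41

Using pₖ = aₖpₖ₋₁ + pₖ₋₂, qₖ = aₖqₖ₋₁ + qₖ₋₂ (with p₋₁=1, p₋₂=0, q₋₁=0, q₋₂=1):
  k=0: a=5, p=5, q=1
  k=1: a=3, p=16, q=3
  k=2: a=2, p=37, q=7
  k=3: a=2, p=90, q=17
  k=4: a=2, p=217, q=41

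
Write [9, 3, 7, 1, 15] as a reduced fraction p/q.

3700/397

Using pₖ = aₖpₖ₋₁ + pₖ₋₂ and qₖ = aₖqₖ₋₁ + qₖ₋₂:
  k=0: a=9, p=9, q=1
  k=1: a=3, p=28, q=3
  k=2: a=7, p=205, q=22
  k=3: a=1, p=233, q=25
  k=4: a=15, p=3700, q=397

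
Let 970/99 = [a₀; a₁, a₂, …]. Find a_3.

970 = 9·99 + 79   →  a_0 = 9
99 = 1·79 + 20   →  a_1 = 1
79 = 3·20 + 19   →  a_2 = 3
20 = 1·19 + 1   →  a_3 = 1

1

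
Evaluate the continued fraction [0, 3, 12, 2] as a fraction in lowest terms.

25/77

Fold from the inside: start with 2/1.
  12 + 1/2 = 25/2
  3 + 2/25 = 77/25
  0 + 25/77 = 25/77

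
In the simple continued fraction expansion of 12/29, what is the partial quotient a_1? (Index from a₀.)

2

12 = 0·29 + 12   →  a_0 = 0
29 = 2·12 + 5   →  a_1 = 2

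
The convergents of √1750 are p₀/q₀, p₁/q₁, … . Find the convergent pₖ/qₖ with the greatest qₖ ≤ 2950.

104959/2509

√1750 = [41; 1, 4, 1, 82, …] (period length 4).
Convergents:
  p_0/q_0 = 41/1
  p_1/q_1 = 42/1
  p_2/q_2 = 209/5
  p_3/q_3 = 251/6
  p_4/q_4 = 20791/497
  p_5/q_5 = 21042/503
  p_6/q_6 = 104959/2509
  p_7/q_7 = 126001/3012
q_6 = 2509 ≤ 2950 < 3012 = q_7, so the answer is 104959/2509.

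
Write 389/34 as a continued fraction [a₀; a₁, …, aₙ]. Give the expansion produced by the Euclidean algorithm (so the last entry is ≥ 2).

389 = 11×34 + 15
34 = 2×15 + 4
15 = 3×4 + 3
4 = 1×3 + 1
3 = 3×1 + 0  (stop)
So 389/34 = [11; 2, 3, 1, 3].

[11; 2, 3, 1, 3]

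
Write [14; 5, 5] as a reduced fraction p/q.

369/26

Fold from the inside: start with 5/1.
  5 + 1/5 = 26/5
  14 + 5/26 = 369/26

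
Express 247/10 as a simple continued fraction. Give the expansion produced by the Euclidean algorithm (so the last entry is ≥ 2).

[24; 1, 2, 3]

247 = 24×10 + 7
10 = 1×7 + 3
7 = 2×3 + 1
3 = 3×1 + 0  (stop)
So 247/10 = [24; 1, 2, 3].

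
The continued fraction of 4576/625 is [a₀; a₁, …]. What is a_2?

9

4576 = 7·625 + 201   →  a_0 = 7
625 = 3·201 + 22   →  a_1 = 3
201 = 9·22 + 3   →  a_2 = 9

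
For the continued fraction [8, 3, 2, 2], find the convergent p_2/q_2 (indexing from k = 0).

Using pₖ = aₖpₖ₋₁ + pₖ₋₂, qₖ = aₖqₖ₋₁ + qₖ₋₂ (with p₋₁=1, p₋₂=0, q₋₁=0, q₋₂=1):
  k=0: a=8, p=8, q=1
  k=1: a=3, p=25, q=3
  k=2: a=2, p=58, q=7

58/7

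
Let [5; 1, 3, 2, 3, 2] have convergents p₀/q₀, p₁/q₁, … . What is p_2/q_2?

Using pₖ = aₖpₖ₋₁ + pₖ₋₂, qₖ = aₖqₖ₋₁ + qₖ₋₂ (with p₋₁=1, p₋₂=0, q₋₁=0, q₋₂=1):
  k=0: a=5, p=5, q=1
  k=1: a=1, p=6, q=1
  k=2: a=3, p=23, q=4

23/4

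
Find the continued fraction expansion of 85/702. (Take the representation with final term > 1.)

85 = 0·702 + 85
702 = 8·85 + 22
85 = 3·22 + 19
22 = 1·19 + 3
19 = 6·3 + 1
3 = 3·1 + 0  (stop)
So 85/702 = [0; 8, 3, 1, 6, 3].

[0; 8, 3, 1, 6, 3]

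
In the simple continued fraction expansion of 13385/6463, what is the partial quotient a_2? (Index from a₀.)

12

13385 = 2·6463 + 459   →  a_0 = 2
6463 = 14·459 + 37   →  a_1 = 14
459 = 12·37 + 15   →  a_2 = 12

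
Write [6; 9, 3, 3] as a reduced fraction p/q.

Fold from the inside: start with 3/1.
  3 + 1/3 = 10/3
  9 + 3/10 = 93/10
  6 + 10/93 = 568/93

568/93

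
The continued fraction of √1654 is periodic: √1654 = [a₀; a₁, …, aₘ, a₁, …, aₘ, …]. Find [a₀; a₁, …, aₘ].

[40; 1, 2, 40, 2, 1, 80]

a₀ = ⌊√1654⌋ = 40.
With m₀=0, d₀=1 and mₖ₊₁ = dₖaₖ − mₖ, dₖ₊₁ = (n − mₖ₊₁²)/dₖ, aₖ₊₁ = ⌊(a₀+mₖ₊₁)/dₖ₊₁⌋:
  k=1: m=40, d=54, a=1
  k=2: m=14, d=27, a=2
  k=3: m=40, d=2, a=40
  k=4: m=40, d=27, a=2
  k=5: m=14, d=54, a=1
  k=6: m=40, d=1, a=80
d=1 and a=2a₀=80 at k=6, so the next step gives (m, d) = (40, 54) again — its k=1 value — and the period has length 6.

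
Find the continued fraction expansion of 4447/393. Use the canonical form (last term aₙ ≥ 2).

4447 = 11×393 + 124
393 = 3×124 + 21
124 = 5×21 + 19
21 = 1×19 + 2
19 = 9×2 + 1
2 = 2×1 + 0  (stop)
So 4447/393 = [11; 3, 5, 1, 9, 2].

[11; 3, 5, 1, 9, 2]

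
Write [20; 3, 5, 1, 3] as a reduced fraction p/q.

1483/73

Fold from the inside: start with 3/1.
  1 + 1/3 = 4/3
  5 + 3/4 = 23/4
  3 + 4/23 = 73/23
  20 + 23/73 = 1483/73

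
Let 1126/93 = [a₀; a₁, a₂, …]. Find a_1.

9

1126 = 12·93 + 10   →  a_0 = 12
93 = 9·10 + 3   →  a_1 = 9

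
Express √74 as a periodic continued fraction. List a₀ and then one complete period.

[8; 1, 1, 1, 1, 16]

a₀ = ⌊√74⌋ = 8.
With m₀=0, d₀=1 and mₖ₊₁ = dₖaₖ − mₖ, dₖ₊₁ = (n − mₖ₊₁²)/dₖ, aₖ₊₁ = ⌊(a₀+mₖ₊₁)/dₖ₊₁⌋:
  k=1: m=8, d=10, a=1
  k=2: m=2, d=7, a=1
  k=3: m=5, d=7, a=1
  k=4: m=2, d=10, a=1
  k=5: m=8, d=1, a=16
d=1 and a=2a₀=16 at k=5, so the next step gives (m, d) = (8, 10) again — its k=1 value — and the period has length 5.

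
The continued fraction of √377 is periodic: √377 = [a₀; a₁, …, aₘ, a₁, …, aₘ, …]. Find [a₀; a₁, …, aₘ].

a₀ = ⌊√377⌋ = 19.
With m₀=0, d₀=1 and mₖ₊₁ = dₖaₖ − mₖ, dₖ₊₁ = (n − mₖ₊₁²)/dₖ, aₖ₊₁ = ⌊(a₀+mₖ₊₁)/dₖ₊₁⌋:
  k=1: m=19, d=16, a=2
  k=2: m=13, d=13, a=2
  k=3: m=13, d=16, a=2
  k=4: m=19, d=1, a=38
d=1 and a=2a₀=38 at k=4, so the next step gives (m, d) = (19, 16) again — its k=1 value — and the period has length 4.

[19; 2, 2, 2, 38]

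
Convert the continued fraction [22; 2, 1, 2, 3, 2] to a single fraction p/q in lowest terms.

1387/62

Using pₖ = aₖpₖ₋₁ + pₖ₋₂ and qₖ = aₖqₖ₋₁ + qₖ₋₂:
  k=0: a=22, p=22, q=1
  k=1: a=2, p=45, q=2
  k=2: a=1, p=67, q=3
  k=3: a=2, p=179, q=8
  k=4: a=3, p=604, q=27
  k=5: a=2, p=1387, q=62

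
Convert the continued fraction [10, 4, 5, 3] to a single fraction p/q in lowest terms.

686/67

Using pₖ = aₖpₖ₋₁ + pₖ₋₂ and qₖ = aₖqₖ₋₁ + qₖ₋₂:
  k=0: a=10, p=10, q=1
  k=1: a=4, p=41, q=4
  k=2: a=5, p=215, q=21
  k=3: a=3, p=686, q=67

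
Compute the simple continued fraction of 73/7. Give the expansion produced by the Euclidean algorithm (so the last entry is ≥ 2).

73 = 10×7 + 3
7 = 2×3 + 1
3 = 3×1 + 0  (stop)
So 73/7 = [10; 2, 3].

[10; 2, 3]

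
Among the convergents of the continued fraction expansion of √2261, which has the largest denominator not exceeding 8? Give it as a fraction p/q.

√2261 = [47; 1, 1, 4, 1, 1, 94, …] (period length 6).
Convergents:
  p_0/q_0 = 47/1
  p_1/q_1 = 48/1
  p_2/q_2 = 95/2
  p_3/q_3 = 428/9
q_2 = 2 ≤ 8 < 9 = q_3, so the answer is 95/2.

95/2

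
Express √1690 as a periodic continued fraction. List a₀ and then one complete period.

a₀ = ⌊√1690⌋ = 41.
With m₀=0, d₀=1 and mₖ₊₁ = dₖaₖ − mₖ, dₖ₊₁ = (n − mₖ₊₁²)/dₖ, aₖ₊₁ = ⌊(a₀+mₖ₊₁)/dₖ₊₁⌋:
  k=1: m=41, d=9, a=9
  k=2: m=40, d=10, a=8
  k=3: m=40, d=9, a=9
  k=4: m=41, d=1, a=82
d=1 and a=2a₀=82 at k=4, so the next step gives (m, d) = (41, 9) again — its k=1 value — and the period has length 4.

[41; 9, 8, 9, 82]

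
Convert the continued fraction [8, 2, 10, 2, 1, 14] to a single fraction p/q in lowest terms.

8087/954

Fold from the inside: start with 14/1.
  1 + 1/14 = 15/14
  2 + 14/15 = 44/15
  10 + 15/44 = 455/44
  2 + 44/455 = 954/455
  8 + 455/954 = 8087/954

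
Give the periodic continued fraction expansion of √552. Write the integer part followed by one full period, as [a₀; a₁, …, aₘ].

[23; 2, 46]

a₀ = ⌊√552⌋ = 23.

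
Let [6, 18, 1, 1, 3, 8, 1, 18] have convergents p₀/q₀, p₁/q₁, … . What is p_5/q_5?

Using pₖ = aₖpₖ₋₁ + pₖ₋₂, qₖ = aₖqₖ₋₁ + qₖ₋₂ (with p₋₁=1, p₋₂=0, q₋₁=0, q₋₂=1):
  k=0: a=6, p=6, q=1
  k=1: a=18, p=109, q=18
  k=2: a=1, p=115, q=19
  k=3: a=1, p=224, q=37
  k=4: a=3, p=787, q=130
  k=5: a=8, p=6520, q=1077

6520/1077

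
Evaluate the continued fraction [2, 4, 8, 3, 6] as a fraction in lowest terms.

Using pₖ = aₖpₖ₋₁ + pₖ₋₂ and qₖ = aₖqₖ₋₁ + qₖ₋₂:
  k=0: a=2, p=2, q=1
  k=1: a=4, p=9, q=4
  k=2: a=8, p=74, q=33
  k=3: a=3, p=231, q=103
  k=4: a=6, p=1460, q=651

1460/651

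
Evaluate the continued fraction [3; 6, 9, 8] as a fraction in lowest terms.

1411/446

Fold from the inside: start with 8/1.
  9 + 1/8 = 73/8
  6 + 8/73 = 446/73
  3 + 73/446 = 1411/446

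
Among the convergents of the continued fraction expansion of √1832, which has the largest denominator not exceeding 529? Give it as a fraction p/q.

18362/429

√1832 = [42; 1, 4, 21, 4, 1, 84, …] (period length 6).
Convergents:
  p_0/q_0 = 42/1
  p_1/q_1 = 43/1
  p_2/q_2 = 214/5
  p_3/q_3 = 4537/106
  p_4/q_4 = 18362/429
  p_5/q_5 = 22899/535
q_4 = 429 ≤ 529 < 535 = q_5, so the answer is 18362/429.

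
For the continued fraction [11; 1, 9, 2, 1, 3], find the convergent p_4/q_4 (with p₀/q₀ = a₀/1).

369/31

Using pₖ = aₖpₖ₋₁ + pₖ₋₂, qₖ = aₖqₖ₋₁ + qₖ₋₂ (with p₋₁=1, p₋₂=0, q₋₁=0, q₋₂=1):
  k=0: a=11, p=11, q=1
  k=1: a=1, p=12, q=1
  k=2: a=9, p=119, q=10
  k=3: a=2, p=250, q=21
  k=4: a=1, p=369, q=31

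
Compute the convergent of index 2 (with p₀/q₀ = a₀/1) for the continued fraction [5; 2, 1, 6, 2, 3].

Using pₖ = aₖpₖ₋₁ + pₖ₋₂, qₖ = aₖqₖ₋₁ + qₖ₋₂ (with p₋₁=1, p₋₂=0, q₋₁=0, q₋₂=1):
  k=0: a=5, p=5, q=1
  k=1: a=2, p=11, q=2
  k=2: a=1, p=16, q=3

16/3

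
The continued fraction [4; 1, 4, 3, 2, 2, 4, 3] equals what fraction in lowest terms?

6163/1281

Using pₖ = aₖpₖ₋₁ + pₖ₋₂ and qₖ = aₖqₖ₋₁ + qₖ₋₂:
  k=0: a=4, p=4, q=1
  k=1: a=1, p=5, q=1
  k=2: a=4, p=24, q=5
  k=3: a=3, p=77, q=16
  k=4: a=2, p=178, q=37
  k=5: a=2, p=433, q=90
  k=6: a=4, p=1910, q=397
  k=7: a=3, p=6163, q=1281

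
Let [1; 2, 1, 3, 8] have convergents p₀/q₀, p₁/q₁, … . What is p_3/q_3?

15/11

Using pₖ = aₖpₖ₋₁ + pₖ₋₂, qₖ = aₖqₖ₋₁ + qₖ₋₂ (with p₋₁=1, p₋₂=0, q₋₁=0, q₋₂=1):
  k=0: a=1, p=1, q=1
  k=1: a=2, p=3, q=2
  k=2: a=1, p=4, q=3
  k=3: a=3, p=15, q=11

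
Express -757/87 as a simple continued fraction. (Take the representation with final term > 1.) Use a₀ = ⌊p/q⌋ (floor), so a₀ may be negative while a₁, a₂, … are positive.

-757 = -9·87 + 26
87 = 3·26 + 9
26 = 2·9 + 8
9 = 1·8 + 1
8 = 8·1 + 0  (stop)
So -757/87 = [-9; 3, 2, 1, 8].

[-9; 3, 2, 1, 8]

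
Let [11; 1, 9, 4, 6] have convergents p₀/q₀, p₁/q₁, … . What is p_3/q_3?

488/41

Using pₖ = aₖpₖ₋₁ + pₖ₋₂, qₖ = aₖqₖ₋₁ + qₖ₋₂ (with p₋₁=1, p₋₂=0, q₋₁=0, q₋₂=1):
  k=0: a=11, p=11, q=1
  k=1: a=1, p=12, q=1
  k=2: a=9, p=119, q=10
  k=3: a=4, p=488, q=41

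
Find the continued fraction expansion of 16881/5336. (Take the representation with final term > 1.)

[3; 6, 8, 1, 9, 1, 8]

16881 = 3·5336 + 873
5336 = 6·873 + 98
873 = 8·98 + 89
98 = 1·89 + 9
89 = 9·9 + 8
9 = 1·8 + 1
8 = 8·1 + 0  (stop)
So 16881/5336 = [3; 6, 8, 1, 9, 1, 8].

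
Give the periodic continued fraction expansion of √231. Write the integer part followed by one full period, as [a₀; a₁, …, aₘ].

[15; 5, 30]

a₀ = ⌊√231⌋ = 15.
With m₀=0, d₀=1 and mₖ₊₁ = dₖaₖ − mₖ, dₖ₊₁ = (n − mₖ₊₁²)/dₖ, aₖ₊₁ = ⌊(a₀+mₖ₊₁)/dₖ₊₁⌋:
  k=1: m=15, d=6, a=5
  k=2: m=15, d=1, a=30
d=1 and a=2a₀=30 at k=2, so the next step gives (m, d) = (15, 6) again — its k=1 value — and the period has length 2.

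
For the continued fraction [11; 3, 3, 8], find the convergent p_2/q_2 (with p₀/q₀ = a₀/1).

113/10

Using pₖ = aₖpₖ₋₁ + pₖ₋₂, qₖ = aₖqₖ₋₁ + qₖ₋₂ (with p₋₁=1, p₋₂=0, q₋₁=0, q₋₂=1):
  k=0: a=11, p=11, q=1
  k=1: a=3, p=34, q=3
  k=2: a=3, p=113, q=10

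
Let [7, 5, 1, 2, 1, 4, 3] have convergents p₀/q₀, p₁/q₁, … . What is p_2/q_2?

43/6

Using pₖ = aₖpₖ₋₁ + pₖ₋₂, qₖ = aₖqₖ₋₁ + qₖ₋₂ (with p₋₁=1, p₋₂=0, q₋₁=0, q₋₂=1):
  k=0: a=7, p=7, q=1
  k=1: a=5, p=36, q=5
  k=2: a=1, p=43, q=6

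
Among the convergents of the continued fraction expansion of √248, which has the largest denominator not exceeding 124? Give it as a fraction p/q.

1937/123

√248 = [15; 1, 2, 1, 30, …] (period length 4).
Convergents:
  p_0/q_0 = 15/1
  p_1/q_1 = 16/1
  p_2/q_2 = 47/3
  p_3/q_3 = 63/4
  p_4/q_4 = 1937/123
  p_5/q_5 = 2000/127
q_4 = 123 ≤ 124 < 127 = q_5, so the answer is 1937/123.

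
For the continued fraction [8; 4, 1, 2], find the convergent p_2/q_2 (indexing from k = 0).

Using pₖ = aₖpₖ₋₁ + pₖ₋₂, qₖ = aₖqₖ₋₁ + qₖ₋₂ (with p₋₁=1, p₋₂=0, q₋₁=0, q₋₂=1):
  k=0: a=8, p=8, q=1
  k=1: a=4, p=33, q=4
  k=2: a=1, p=41, q=5

41/5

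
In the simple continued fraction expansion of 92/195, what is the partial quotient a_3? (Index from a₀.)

2

92 = 0·195 + 92   →  a_0 = 0
195 = 2·92 + 11   →  a_1 = 2
92 = 8·11 + 4   →  a_2 = 8
11 = 2·4 + 3   →  a_3 = 2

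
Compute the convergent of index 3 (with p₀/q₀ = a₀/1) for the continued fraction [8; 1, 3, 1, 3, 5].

Using pₖ = aₖpₖ₋₁ + pₖ₋₂, qₖ = aₖqₖ₋₁ + qₖ₋₂ (with p₋₁=1, p₋₂=0, q₋₁=0, q₋₂=1):
  k=0: a=8, p=8, q=1
  k=1: a=1, p=9, q=1
  k=2: a=3, p=35, q=4
  k=3: a=1, p=44, q=5

44/5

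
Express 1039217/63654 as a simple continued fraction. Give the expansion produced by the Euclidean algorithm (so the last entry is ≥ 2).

[16; 3, 14, 1, 7, 9, 19]

1039217 = 16×63654 + 20753
63654 = 3×20753 + 1395
20753 = 14×1395 + 1223
1395 = 1×1223 + 172
1223 = 7×172 + 19
172 = 9×19 + 1
19 = 19×1 + 0  (stop)
So 1039217/63654 = [16; 3, 14, 1, 7, 9, 19].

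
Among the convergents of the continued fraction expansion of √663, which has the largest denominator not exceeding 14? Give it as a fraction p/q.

103/4

√663 = [25; 1, 2, 1, 50, …] (period length 4).
Convergents:
  p_0/q_0 = 25/1
  p_1/q_1 = 26/1
  p_2/q_2 = 77/3
  p_3/q_3 = 103/4
  p_4/q_4 = 5227/203
q_3 = 4 ≤ 14 < 203 = q_4, so the answer is 103/4.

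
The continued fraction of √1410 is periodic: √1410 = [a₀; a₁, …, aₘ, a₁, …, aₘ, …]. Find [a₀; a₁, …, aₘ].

[37; 1, 1, 4, 1, 1, 74]

a₀ = ⌊√1410⌋ = 37.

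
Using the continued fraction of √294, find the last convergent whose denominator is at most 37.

√294 = [17; 6, 1, 4, 1, 6, 34, …] (period length 6).
Convergents:
  p_0/q_0 = 17/1
  p_1/q_1 = 103/6
  p_2/q_2 = 120/7
  p_3/q_3 = 583/34
  p_4/q_4 = 703/41
q_3 = 34 ≤ 37 < 41 = q_4, so the answer is 583/34.

583/34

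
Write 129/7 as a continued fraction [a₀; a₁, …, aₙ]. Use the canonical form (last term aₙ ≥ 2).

[18; 2, 3]

129 = 18*7 + 3
7 = 2*3 + 1
3 = 3*1 + 0  (stop)
So 129/7 = [18; 2, 3].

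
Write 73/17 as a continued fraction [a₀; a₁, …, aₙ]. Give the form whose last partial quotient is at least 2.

[4; 3, 2, 2]

73 = 4×17 + 5
17 = 3×5 + 2
5 = 2×2 + 1
2 = 2×1 + 0  (stop)
So 73/17 = [4; 3, 2, 2].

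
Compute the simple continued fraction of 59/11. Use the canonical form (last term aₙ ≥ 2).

[5; 2, 1, 3]

59 = 5·11 + 4
11 = 2·4 + 3
4 = 1·3 + 1
3 = 3·1 + 0  (stop)
So 59/11 = [5; 2, 1, 3].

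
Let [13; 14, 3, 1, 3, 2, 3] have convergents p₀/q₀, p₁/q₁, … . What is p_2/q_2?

562/43

Using pₖ = aₖpₖ₋₁ + pₖ₋₂, qₖ = aₖqₖ₋₁ + qₖ₋₂ (with p₋₁=1, p₋₂=0, q₋₁=0, q₋₂=1):
  k=0: a=13, p=13, q=1
  k=1: a=14, p=183, q=14
  k=2: a=3, p=562, q=43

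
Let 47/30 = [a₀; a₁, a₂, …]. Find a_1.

1

47 = 1·30 + 17   →  a_0 = 1
30 = 1·17 + 13   →  a_1 = 1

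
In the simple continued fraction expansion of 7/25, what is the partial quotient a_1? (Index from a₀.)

3

7 = 0·25 + 7   →  a_0 = 0
25 = 3·7 + 4   →  a_1 = 3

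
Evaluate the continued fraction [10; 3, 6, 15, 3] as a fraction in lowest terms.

9109/883

Fold from the inside: start with 3/1.
  15 + 1/3 = 46/3
  6 + 3/46 = 279/46
  3 + 46/279 = 883/279
  10 + 279/883 = 9109/883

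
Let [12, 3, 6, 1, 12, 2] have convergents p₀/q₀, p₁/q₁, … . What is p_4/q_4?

Using pₖ = aₖpₖ₋₁ + pₖ₋₂, qₖ = aₖqₖ₋₁ + qₖ₋₂ (with p₋₁=1, p₋₂=0, q₋₁=0, q₋₂=1):
  k=0: a=12, p=12, q=1
  k=1: a=3, p=37, q=3
  k=2: a=6, p=234, q=19
  k=3: a=1, p=271, q=22
  k=4: a=12, p=3486, q=283

3486/283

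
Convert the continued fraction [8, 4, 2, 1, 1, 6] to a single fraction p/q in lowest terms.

Fold from the inside: start with 6/1.
  1 + 1/6 = 7/6
  1 + 6/7 = 13/7
  2 + 7/13 = 33/13
  4 + 13/33 = 145/33
  8 + 33/145 = 1193/145

1193/145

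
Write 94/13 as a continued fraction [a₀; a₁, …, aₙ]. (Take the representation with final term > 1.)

94 = 7×13 + 3
13 = 4×3 + 1
3 = 3×1 + 0  (stop)
So 94/13 = [7; 4, 3].

[7; 4, 3]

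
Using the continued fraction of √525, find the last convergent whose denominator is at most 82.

527/23

√525 = [22; 1, 10, 2, 10, 1, 44, …] (period length 6).
Convergents:
  p_0/q_0 = 22/1
  p_1/q_1 = 23/1
  p_2/q_2 = 252/11
  p_3/q_3 = 527/23
  p_4/q_4 = 5522/241
q_3 = 23 ≤ 82 < 241 = q_4, so the answer is 527/23.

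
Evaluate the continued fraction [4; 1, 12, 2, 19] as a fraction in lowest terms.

2591/526

Using pₖ = aₖpₖ₋₁ + pₖ₋₂ and qₖ = aₖqₖ₋₁ + qₖ₋₂:
  k=0: a=4, p=4, q=1
  k=1: a=1, p=5, q=1
  k=2: a=12, p=64, q=13
  k=3: a=2, p=133, q=27
  k=4: a=19, p=2591, q=526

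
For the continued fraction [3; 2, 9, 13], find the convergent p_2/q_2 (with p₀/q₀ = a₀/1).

Using pₖ = aₖpₖ₋₁ + pₖ₋₂, qₖ = aₖqₖ₋₁ + qₖ₋₂ (with p₋₁=1, p₋₂=0, q₋₁=0, q₋₂=1):
  k=0: a=3, p=3, q=1
  k=1: a=2, p=7, q=2
  k=2: a=9, p=66, q=19

66/19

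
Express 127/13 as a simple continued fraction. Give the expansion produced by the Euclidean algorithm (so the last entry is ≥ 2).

[9; 1, 3, 3]

127 = 9·13 + 10
13 = 1·10 + 3
10 = 3·3 + 1
3 = 3·1 + 0  (stop)
So 127/13 = [9; 1, 3, 3].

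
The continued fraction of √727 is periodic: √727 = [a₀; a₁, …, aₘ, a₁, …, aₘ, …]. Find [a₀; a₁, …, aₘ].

[26; 1, 25, 1, 52]

a₀ = ⌊√727⌋ = 26.
With m₀=0, d₀=1 and mₖ₊₁ = dₖaₖ − mₖ, dₖ₊₁ = (n − mₖ₊₁²)/dₖ, aₖ₊₁ = ⌊(a₀+mₖ₊₁)/dₖ₊₁⌋:
  k=1: m=26, d=51, a=1
  k=2: m=25, d=2, a=25
  k=3: m=25, d=51, a=1
  k=4: m=26, d=1, a=52
d=1 and a=2a₀=52 at k=4, so the next step gives (m, d) = (26, 51) again — its k=1 value — and the period has length 4.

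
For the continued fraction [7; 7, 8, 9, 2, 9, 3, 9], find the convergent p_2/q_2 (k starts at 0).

407/57

Using pₖ = aₖpₖ₋₁ + pₖ₋₂, qₖ = aₖqₖ₋₁ + qₖ₋₂ (with p₋₁=1, p₋₂=0, q₋₁=0, q₋₂=1):
  k=0: a=7, p=7, q=1
  k=1: a=7, p=50, q=7
  k=2: a=8, p=407, q=57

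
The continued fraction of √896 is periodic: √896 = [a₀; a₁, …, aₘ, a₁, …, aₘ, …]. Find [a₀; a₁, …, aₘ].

a₀ = ⌊√896⌋ = 29.
With m₀=0, d₀=1 and mₖ₊₁ = dₖaₖ − mₖ, dₖ₊₁ = (n − mₖ₊₁²)/dₖ, aₖ₊₁ = ⌊(a₀+mₖ₊₁)/dₖ₊₁⌋:
  k=1: m=29, d=55, a=1
  k=2: m=26, d=4, a=13
  k=3: m=26, d=55, a=1
  k=4: m=29, d=1, a=58
d=1 and a=2a₀=58 at k=4, so the next step gives (m, d) = (29, 55) again — its k=1 value — and the period has length 4.

[29; 1, 13, 1, 58]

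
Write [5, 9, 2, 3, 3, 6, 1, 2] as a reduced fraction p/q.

Using pₖ = aₖpₖ₋₁ + pₖ₋₂ and qₖ = aₖqₖ₋₁ + qₖ₋₂:
  k=0: a=5, p=5, q=1
  k=1: a=9, p=46, q=9
  k=2: a=2, p=97, q=19
  k=3: a=3, p=337, q=66
  k=4: a=3, p=1108, q=217
  k=5: a=6, p=6985, q=1368
  k=6: a=1, p=8093, q=1585
  k=7: a=2, p=23171, q=4538

23171/4538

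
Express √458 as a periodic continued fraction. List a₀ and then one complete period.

a₀ = ⌊√458⌋ = 21.
With m₀=0, d₀=1 and mₖ₊₁ = dₖaₖ − mₖ, dₖ₊₁ = (n − mₖ₊₁²)/dₖ, aₖ₊₁ = ⌊(a₀+mₖ₊₁)/dₖ₊₁⌋:
  k=1: m=21, d=17, a=2
  k=2: m=13, d=17, a=2
  k=3: m=21, d=1, a=42
d=1 and a=2a₀=42 at k=3, so the next step gives (m, d) = (21, 17) again — its k=1 value — and the period has length 3.

[21; 2, 2, 42]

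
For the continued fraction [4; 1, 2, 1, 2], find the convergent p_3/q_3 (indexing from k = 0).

Using pₖ = aₖpₖ₋₁ + pₖ₋₂, qₖ = aₖqₖ₋₁ + qₖ₋₂ (with p₋₁=1, p₋₂=0, q₋₁=0, q₋₂=1):
  k=0: a=4, p=4, q=1
  k=1: a=1, p=5, q=1
  k=2: a=2, p=14, q=3
  k=3: a=1, p=19, q=4

19/4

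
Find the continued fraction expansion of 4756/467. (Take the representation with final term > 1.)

[10; 5, 2, 3, 12]

4756 = 10×467 + 86
467 = 5×86 + 37
86 = 2×37 + 12
37 = 3×12 + 1
12 = 12×1 + 0  (stop)
So 4756/467 = [10; 5, 2, 3, 12].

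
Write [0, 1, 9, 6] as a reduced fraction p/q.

Fold from the inside: start with 6/1.
  9 + 1/6 = 55/6
  1 + 6/55 = 61/55
  0 + 55/61 = 55/61

55/61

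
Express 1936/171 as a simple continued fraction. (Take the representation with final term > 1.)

[11; 3, 9, 6]

1936 = 11·171 + 55
171 = 3·55 + 6
55 = 9·6 + 1
6 = 6·1 + 0  (stop)
So 1936/171 = [11; 3, 9, 6].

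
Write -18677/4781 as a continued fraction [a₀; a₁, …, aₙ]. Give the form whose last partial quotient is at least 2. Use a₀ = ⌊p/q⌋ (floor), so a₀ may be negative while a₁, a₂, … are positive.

-18677 = -4·4781 + 447
4781 = 10·447 + 311
447 = 1·311 + 136
311 = 2·136 + 39
136 = 3·39 + 19
39 = 2·19 + 1
19 = 19·1 + 0  (stop)
So -18677/4781 = [-4; 10, 1, 2, 3, 2, 19].

[-4; 10, 1, 2, 3, 2, 19]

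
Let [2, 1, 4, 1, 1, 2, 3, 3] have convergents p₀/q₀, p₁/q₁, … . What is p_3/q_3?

17/6

Using pₖ = aₖpₖ₋₁ + pₖ₋₂, qₖ = aₖqₖ₋₁ + qₖ₋₂ (with p₋₁=1, p₋₂=0, q₋₁=0, q₋₂=1):
  k=0: a=2, p=2, q=1
  k=1: a=1, p=3, q=1
  k=2: a=4, p=14, q=5
  k=3: a=1, p=17, q=6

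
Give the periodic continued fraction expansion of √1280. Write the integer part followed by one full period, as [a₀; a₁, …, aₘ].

a₀ = ⌊√1280⌋ = 35.
With m₀=0, d₀=1 and mₖ₊₁ = dₖaₖ − mₖ, dₖ₊₁ = (n − mₖ₊₁²)/dₖ, aₖ₊₁ = ⌊(a₀+mₖ₊₁)/dₖ₊₁⌋:
  k=1: m=35, d=55, a=1
  k=2: m=20, d=16, a=3
  k=3: m=28, d=31, a=2
  k=4: m=34, d=4, a=17
  k=5: m=34, d=31, a=2
  k=6: m=28, d=16, a=3
  k=7: m=20, d=55, a=1
  k=8: m=35, d=1, a=70
d=1 and a=2a₀=70 at k=8, so the next step gives (m, d) = (35, 55) again — its k=1 value — and the period has length 8.

[35; 1, 3, 2, 17, 2, 3, 1, 70]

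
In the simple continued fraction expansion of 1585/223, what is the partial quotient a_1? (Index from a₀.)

1585 = 7·223 + 24   →  a_0 = 7
223 = 9·24 + 7   →  a_1 = 9

9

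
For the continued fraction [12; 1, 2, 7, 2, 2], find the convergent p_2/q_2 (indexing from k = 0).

Using pₖ = aₖpₖ₋₁ + pₖ₋₂, qₖ = aₖqₖ₋₁ + qₖ₋₂ (with p₋₁=1, p₋₂=0, q₋₁=0, q₋₂=1):
  k=0: a=12, p=12, q=1
  k=1: a=1, p=13, q=1
  k=2: a=2, p=38, q=3

38/3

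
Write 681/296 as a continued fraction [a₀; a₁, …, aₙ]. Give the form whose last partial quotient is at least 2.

[2; 3, 3, 14, 2]

681 = 2×296 + 89
296 = 3×89 + 29
89 = 3×29 + 2
29 = 14×2 + 1
2 = 2×1 + 0  (stop)
So 681/296 = [2; 3, 3, 14, 2].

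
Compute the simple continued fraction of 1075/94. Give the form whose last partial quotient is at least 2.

[11; 2, 3, 2, 2, 2]

1075 = 11*94 + 41
94 = 2*41 + 12
41 = 3*12 + 5
12 = 2*5 + 2
5 = 2*2 + 1
2 = 2*1 + 0  (stop)
So 1075/94 = [11; 2, 3, 2, 2, 2].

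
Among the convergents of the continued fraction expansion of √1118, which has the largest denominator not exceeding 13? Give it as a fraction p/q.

234/7

√1118 = [33; 2, 3, 2, 3, 2, 66, …] (period length 6).
Convergents:
  p_0/q_0 = 33/1
  p_1/q_1 = 67/2
  p_2/q_2 = 234/7
  p_3/q_3 = 535/16
q_2 = 7 ≤ 13 < 16 = q_3, so the answer is 234/7.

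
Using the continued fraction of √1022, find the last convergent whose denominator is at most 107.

√1022 = [31; 1, 30, 1, 62, …] (period length 4).
Convergents:
  p_0/q_0 = 31/1
  p_1/q_1 = 32/1
  p_2/q_2 = 991/31
  p_3/q_3 = 1023/32
  p_4/q_4 = 64417/2015
q_3 = 32 ≤ 107 < 2015 = q_4, so the answer is 1023/32.

1023/32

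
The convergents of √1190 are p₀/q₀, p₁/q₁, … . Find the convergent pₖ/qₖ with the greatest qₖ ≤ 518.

√1190 = [34; 2, 68, …] (period length 2).
Convergents:
  p_0/q_0 = 34/1
  p_1/q_1 = 69/2
  p_2/q_2 = 4726/137
  p_3/q_3 = 9521/276
  p_4/q_4 = 652154/18905
q_3 = 276 ≤ 518 < 18905 = q_4, so the answer is 9521/276.

9521/276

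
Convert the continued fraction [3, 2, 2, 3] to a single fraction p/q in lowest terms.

58/17

Fold from the inside: start with 3/1.
  2 + 1/3 = 7/3
  2 + 3/7 = 17/7
  3 + 7/17 = 58/17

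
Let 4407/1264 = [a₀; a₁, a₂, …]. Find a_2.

18

4407 = 3·1264 + 615   →  a_0 = 3
1264 = 2·615 + 34   →  a_1 = 2
615 = 18·34 + 3   →  a_2 = 18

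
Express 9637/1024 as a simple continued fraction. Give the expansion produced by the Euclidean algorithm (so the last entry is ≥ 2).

[9; 2, 2, 3, 5, 5, 2]

9637 = 9×1024 + 421
1024 = 2×421 + 182
421 = 2×182 + 57
182 = 3×57 + 11
57 = 5×11 + 2
11 = 5×2 + 1
2 = 2×1 + 0  (stop)
So 9637/1024 = [9; 2, 2, 3, 5, 5, 2].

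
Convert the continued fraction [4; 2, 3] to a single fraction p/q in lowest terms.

Fold from the inside: start with 3/1.
  2 + 1/3 = 7/3
  4 + 3/7 = 31/7

31/7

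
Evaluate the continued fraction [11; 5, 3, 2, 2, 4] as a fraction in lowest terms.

4442/397

Fold from the inside: start with 4/1.
  2 + 1/4 = 9/4
  2 + 4/9 = 22/9
  3 + 9/22 = 75/22
  5 + 22/75 = 397/75
  11 + 75/397 = 4442/397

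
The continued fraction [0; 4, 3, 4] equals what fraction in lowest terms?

13/56

Fold from the inside: start with 4/1.
  3 + 1/4 = 13/4
  4 + 4/13 = 56/13
  0 + 13/56 = 13/56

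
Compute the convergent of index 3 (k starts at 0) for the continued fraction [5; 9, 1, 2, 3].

148/29

Using pₖ = aₖpₖ₋₁ + pₖ₋₂, qₖ = aₖqₖ₋₁ + qₖ₋₂ (with p₋₁=1, p₋₂=0, q₋₁=0, q₋₂=1):
  k=0: a=5, p=5, q=1
  k=1: a=9, p=46, q=9
  k=2: a=1, p=51, q=10
  k=3: a=2, p=148, q=29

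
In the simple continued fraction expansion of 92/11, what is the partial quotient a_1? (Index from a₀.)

2

92 = 8·11 + 4   →  a_0 = 8
11 = 2·4 + 3   →  a_1 = 2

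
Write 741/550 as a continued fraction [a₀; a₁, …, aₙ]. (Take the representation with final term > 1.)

741 = 1×550 + 191
550 = 2×191 + 168
191 = 1×168 + 23
168 = 7×23 + 7
23 = 3×7 + 2
7 = 3×2 + 1
2 = 2×1 + 0  (stop)
So 741/550 = [1; 2, 1, 7, 3, 3, 2].

[1; 2, 1, 7, 3, 3, 2]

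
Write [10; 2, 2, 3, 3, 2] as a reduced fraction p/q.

Fold from the inside: start with 2/1.
  3 + 1/2 = 7/2
  3 + 2/7 = 23/7
  2 + 7/23 = 53/23
  2 + 23/53 = 129/53
  10 + 53/129 = 1343/129

1343/129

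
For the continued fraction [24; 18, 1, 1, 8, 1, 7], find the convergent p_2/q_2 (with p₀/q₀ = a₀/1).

457/19

Using pₖ = aₖpₖ₋₁ + pₖ₋₂, qₖ = aₖqₖ₋₁ + qₖ₋₂ (with p₋₁=1, p₋₂=0, q₋₁=0, q₋₂=1):
  k=0: a=24, p=24, q=1
  k=1: a=18, p=433, q=18
  k=2: a=1, p=457, q=19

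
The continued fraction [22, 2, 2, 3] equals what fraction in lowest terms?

381/17

Using pₖ = aₖpₖ₋₁ + pₖ₋₂ and qₖ = aₖqₖ₋₁ + qₖ₋₂:
  k=0: a=22, p=22, q=1
  k=1: a=2, p=45, q=2
  k=2: a=2, p=112, q=5
  k=3: a=3, p=381, q=17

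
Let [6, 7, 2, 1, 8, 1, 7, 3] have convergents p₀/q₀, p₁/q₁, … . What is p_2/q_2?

Using pₖ = aₖpₖ₋₁ + pₖ₋₂, qₖ = aₖqₖ₋₁ + qₖ₋₂ (with p₋₁=1, p₋₂=0, q₋₁=0, q₋₂=1):
  k=0: a=6, p=6, q=1
  k=1: a=7, p=43, q=7
  k=2: a=2, p=92, q=15

92/15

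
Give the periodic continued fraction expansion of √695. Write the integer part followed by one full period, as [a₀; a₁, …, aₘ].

[26; 2, 1, 3, 10, 3, 1, 2, 52]

a₀ = ⌊√695⌋ = 26.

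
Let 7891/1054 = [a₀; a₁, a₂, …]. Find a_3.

3

7891 = 7·1054 + 513   →  a_0 = 7
1054 = 2·513 + 28   →  a_1 = 2
513 = 18·28 + 9   →  a_2 = 18
28 = 3·9 + 1   →  a_3 = 3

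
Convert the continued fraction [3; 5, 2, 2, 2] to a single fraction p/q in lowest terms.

Fold from the inside: start with 2/1.
  2 + 1/2 = 5/2
  2 + 2/5 = 12/5
  5 + 5/12 = 65/12
  3 + 12/65 = 207/65

207/65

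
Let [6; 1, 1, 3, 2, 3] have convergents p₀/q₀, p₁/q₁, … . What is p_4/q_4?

105/16

Using pₖ = aₖpₖ₋₁ + pₖ₋₂, qₖ = aₖqₖ₋₁ + qₖ₋₂ (with p₋₁=1, p₋₂=0, q₋₁=0, q₋₂=1):
  k=0: a=6, p=6, q=1
  k=1: a=1, p=7, q=1
  k=2: a=1, p=13, q=2
  k=3: a=3, p=46, q=7
  k=4: a=2, p=105, q=16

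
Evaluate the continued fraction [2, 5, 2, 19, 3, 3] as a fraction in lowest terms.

Using pₖ = aₖpₖ₋₁ + pₖ₋₂ and qₖ = aₖqₖ₋₁ + qₖ₋₂:
  k=0: a=2, p=2, q=1
  k=1: a=5, p=11, q=5
  k=2: a=2, p=24, q=11
  k=3: a=19, p=467, q=214
  k=4: a=3, p=1425, q=653
  k=5: a=3, p=4742, q=2173

4742/2173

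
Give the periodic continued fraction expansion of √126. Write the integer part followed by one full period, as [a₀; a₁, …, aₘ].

[11; 4, 2, 4, 22]

a₀ = ⌊√126⌋ = 11.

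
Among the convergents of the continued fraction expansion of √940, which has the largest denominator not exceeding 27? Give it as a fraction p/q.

√940 = [30; 1, 1, 1, 14, 1, 1, 1, 60, …] (period length 8).
Convergents:
  p_0/q_0 = 30/1
  p_1/q_1 = 31/1
  p_2/q_2 = 61/2
  p_3/q_3 = 92/3
  p_4/q_4 = 1349/44
q_3 = 3 ≤ 27 < 44 = q_4, so the answer is 92/3.

92/3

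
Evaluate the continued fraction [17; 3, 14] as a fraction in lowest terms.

Using pₖ = aₖpₖ₋₁ + pₖ₋₂ and qₖ = aₖqₖ₋₁ + qₖ₋₂:
  k=0: a=17, p=17, q=1
  k=1: a=3, p=52, q=3
  k=2: a=14, p=745, q=43

745/43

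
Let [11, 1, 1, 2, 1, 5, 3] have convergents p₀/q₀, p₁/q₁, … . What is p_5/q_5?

463/40

Using pₖ = aₖpₖ₋₁ + pₖ₋₂, qₖ = aₖqₖ₋₁ + qₖ₋₂ (with p₋₁=1, p₋₂=0, q₋₁=0, q₋₂=1):
  k=0: a=11, p=11, q=1
  k=1: a=1, p=12, q=1
  k=2: a=1, p=23, q=2
  k=3: a=2, p=58, q=5
  k=4: a=1, p=81, q=7
  k=5: a=5, p=463, q=40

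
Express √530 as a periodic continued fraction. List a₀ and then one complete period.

[23; 46]

a₀ = ⌊√530⌋ = 23.
With m₀=0, d₀=1 and mₖ₊₁ = dₖaₖ − mₖ, dₖ₊₁ = (n − mₖ₊₁²)/dₖ, aₖ₊₁ = ⌊(a₀+mₖ₊₁)/dₖ₊₁⌋:
  k=1: m=23, d=1, a=46
d=1 and a=2a₀=46 at k=1, so the next step gives (m, d) = (23, 1) again — its k=1 value — and the period has length 1.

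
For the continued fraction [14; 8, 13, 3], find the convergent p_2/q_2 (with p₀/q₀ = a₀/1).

Using pₖ = aₖpₖ₋₁ + pₖ₋₂, qₖ = aₖqₖ₋₁ + qₖ₋₂ (with p₋₁=1, p₋₂=0, q₋₁=0, q₋₂=1):
  k=0: a=14, p=14, q=1
  k=1: a=8, p=113, q=8
  k=2: a=13, p=1483, q=105

1483/105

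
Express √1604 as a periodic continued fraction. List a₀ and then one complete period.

[40; 20, 80]

a₀ = ⌊√1604⌋ = 40.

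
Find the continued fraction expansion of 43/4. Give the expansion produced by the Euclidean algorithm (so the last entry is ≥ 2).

43 = 10·4 + 3
4 = 1·3 + 1
3 = 3·1 + 0  (stop)
So 43/4 = [10; 1, 3].

[10; 1, 3]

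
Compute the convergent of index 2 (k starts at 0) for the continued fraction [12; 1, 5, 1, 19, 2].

77/6

Using pₖ = aₖpₖ₋₁ + pₖ₋₂, qₖ = aₖqₖ₋₁ + qₖ₋₂ (with p₋₁=1, p₋₂=0, q₋₁=0, q₋₂=1):
  k=0: a=12, p=12, q=1
  k=1: a=1, p=13, q=1
  k=2: a=5, p=77, q=6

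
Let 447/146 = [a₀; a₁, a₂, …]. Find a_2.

447 = 3·146 + 9   →  a_0 = 3
146 = 16·9 + 2   →  a_1 = 16
9 = 4·2 + 1   →  a_2 = 4

4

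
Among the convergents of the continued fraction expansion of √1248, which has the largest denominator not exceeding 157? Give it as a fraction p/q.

1837/52

√1248 = [35; 3, 17, 3, 70, …] (period length 4).
Convergents:
  p_0/q_0 = 35/1
  p_1/q_1 = 106/3
  p_2/q_2 = 1837/52
  p_3/q_3 = 5617/159
q_2 = 52 ≤ 157 < 159 = q_3, so the answer is 1837/52.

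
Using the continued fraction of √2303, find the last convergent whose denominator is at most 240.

4607/96

√2303 = [47; 1, 94, …] (period length 2).
Convergents:
  p_0/q_0 = 47/1
  p_1/q_1 = 48/1
  p_2/q_2 = 4559/95
  p_3/q_3 = 4607/96
  p_4/q_4 = 437617/9119
q_3 = 96 ≤ 240 < 9119 = q_4, so the answer is 4607/96.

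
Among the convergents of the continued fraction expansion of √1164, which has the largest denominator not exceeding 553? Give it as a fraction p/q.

√1164 = [34; 8, 1, 1, 16, 1, 1, 8, 68, …] (period length 8).
Convergents:
  p_0/q_0 = 34/1
  p_1/q_1 = 273/8
  p_2/q_2 = 307/9
  p_3/q_3 = 580/17
  p_4/q_4 = 9587/281
  p_5/q_5 = 10167/298
  p_6/q_6 = 19754/579
q_5 = 298 ≤ 553 < 579 = q_6, so the answer is 10167/298.

10167/298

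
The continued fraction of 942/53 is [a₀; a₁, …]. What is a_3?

2

942 = 17·53 + 41   →  a_0 = 17
53 = 1·41 + 12   →  a_1 = 1
41 = 3·12 + 5   →  a_2 = 3
12 = 2·5 + 2   →  a_3 = 2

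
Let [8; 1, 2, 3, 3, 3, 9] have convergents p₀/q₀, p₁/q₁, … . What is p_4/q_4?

Using pₖ = aₖpₖ₋₁ + pₖ₋₂, qₖ = aₖqₖ₋₁ + qₖ₋₂ (with p₋₁=1, p₋₂=0, q₋₁=0, q₋₂=1):
  k=0: a=8, p=8, q=1
  k=1: a=1, p=9, q=1
  k=2: a=2, p=26, q=3
  k=3: a=3, p=87, q=10
  k=4: a=3, p=287, q=33

287/33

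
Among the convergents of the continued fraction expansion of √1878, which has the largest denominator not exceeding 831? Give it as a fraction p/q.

16901/390

√1878 = [43; 2, 1, 42, 1, 2, 86, …] (period length 6).
Convergents:
  p_0/q_0 = 43/1
  p_1/q_1 = 87/2
  p_2/q_2 = 130/3
  p_3/q_3 = 5547/128
  p_4/q_4 = 5677/131
  p_5/q_5 = 16901/390
  p_6/q_6 = 1459163/33671
q_5 = 390 ≤ 831 < 33671 = q_6, so the answer is 16901/390.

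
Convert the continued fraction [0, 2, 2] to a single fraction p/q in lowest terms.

Using pₖ = aₖpₖ₋₁ + pₖ₋₂ and qₖ = aₖqₖ₋₁ + qₖ₋₂:
  k=0: a=0, p=0, q=1
  k=1: a=2, p=1, q=2
  k=2: a=2, p=2, q=5

2/5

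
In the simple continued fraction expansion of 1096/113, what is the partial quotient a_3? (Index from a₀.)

3

1096 = 9·113 + 79   →  a_0 = 9
113 = 1·79 + 34   →  a_1 = 1
79 = 2·34 + 11   →  a_2 = 2
34 = 3·11 + 1   →  a_3 = 3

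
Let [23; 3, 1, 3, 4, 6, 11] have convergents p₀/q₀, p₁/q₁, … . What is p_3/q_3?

Using pₖ = aₖpₖ₋₁ + pₖ₋₂, qₖ = aₖqₖ₋₁ + qₖ₋₂ (with p₋₁=1, p₋₂=0, q₋₁=0, q₋₂=1):
  k=0: a=23, p=23, q=1
  k=1: a=3, p=70, q=3
  k=2: a=1, p=93, q=4
  k=3: a=3, p=349, q=15

349/15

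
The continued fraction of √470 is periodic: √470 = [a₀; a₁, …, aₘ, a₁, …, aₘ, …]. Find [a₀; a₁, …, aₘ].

[21; 1, 2, 8, 2, 1, 42]

a₀ = ⌊√470⌋ = 21.
With m₀=0, d₀=1 and mₖ₊₁ = dₖaₖ − mₖ, dₖ₊₁ = (n − mₖ₊₁²)/dₖ, aₖ₊₁ = ⌊(a₀+mₖ₊₁)/dₖ₊₁⌋:
  k=1: m=21, d=29, a=1
  k=2: m=8, d=14, a=2
  k=3: m=20, d=5, a=8
  k=4: m=20, d=14, a=2
  k=5: m=8, d=29, a=1
  k=6: m=21, d=1, a=42
d=1 and a=2a₀=42 at k=6, so the next step gives (m, d) = (21, 29) again — its k=1 value — and the period has length 6.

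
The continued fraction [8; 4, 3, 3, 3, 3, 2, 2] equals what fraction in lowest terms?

21643/2629

Using pₖ = aₖpₖ₋₁ + pₖ₋₂ and qₖ = aₖqₖ₋₁ + qₖ₋₂:
  k=0: a=8, p=8, q=1
  k=1: a=4, p=33, q=4
  k=2: a=3, p=107, q=13
  k=3: a=3, p=354, q=43
  k=4: a=3, p=1169, q=142
  k=5: a=3, p=3861, q=469
  k=6: a=2, p=8891, q=1080
  k=7: a=2, p=21643, q=2629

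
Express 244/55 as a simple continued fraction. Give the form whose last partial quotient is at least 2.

244 = 4*55 + 24
55 = 2*24 + 7
24 = 3*7 + 3
7 = 2*3 + 1
3 = 3*1 + 0  (stop)
So 244/55 = [4; 2, 3, 2, 3].

[4; 2, 3, 2, 3]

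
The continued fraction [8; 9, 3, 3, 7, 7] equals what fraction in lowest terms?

Fold from the inside: start with 7/1.
  7 + 1/7 = 50/7
  3 + 7/50 = 157/50
  3 + 50/157 = 521/157
  9 + 157/521 = 4846/521
  8 + 521/4846 = 39289/4846

39289/4846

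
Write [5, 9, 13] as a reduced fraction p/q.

603/118

Using pₖ = aₖpₖ₋₁ + pₖ₋₂ and qₖ = aₖqₖ₋₁ + qₖ₋₂:
  k=0: a=5, p=5, q=1
  k=1: a=9, p=46, q=9
  k=2: a=13, p=603, q=118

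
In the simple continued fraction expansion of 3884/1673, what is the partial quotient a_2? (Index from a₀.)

9

3884 = 2·1673 + 538   →  a_0 = 2
1673 = 3·538 + 59   →  a_1 = 3
538 = 9·59 + 7   →  a_2 = 9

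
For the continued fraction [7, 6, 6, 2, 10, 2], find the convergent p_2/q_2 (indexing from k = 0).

Using pₖ = aₖpₖ₋₁ + pₖ₋₂, qₖ = aₖqₖ₋₁ + qₖ₋₂ (with p₋₁=1, p₋₂=0, q₋₁=0, q₋₂=1):
  k=0: a=7, p=7, q=1
  k=1: a=6, p=43, q=6
  k=2: a=6, p=265, q=37

265/37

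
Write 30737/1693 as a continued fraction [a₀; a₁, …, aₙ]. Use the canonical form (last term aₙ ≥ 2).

[18; 6, 2, 3, 2, 16]

30737 = 18×1693 + 263
1693 = 6×263 + 115
263 = 2×115 + 33
115 = 3×33 + 16
33 = 2×16 + 1
16 = 16×1 + 0  (stop)
So 30737/1693 = [18; 6, 2, 3, 2, 16].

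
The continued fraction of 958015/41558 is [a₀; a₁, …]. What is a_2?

18

958015 = 23·41558 + 2181   →  a_0 = 23
41558 = 19·2181 + 119   →  a_1 = 19
2181 = 18·119 + 39   →  a_2 = 18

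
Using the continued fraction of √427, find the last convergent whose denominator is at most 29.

√427 = [20; 1, 1, 1, 40, …] (period length 4).
Convergents:
  p_0/q_0 = 20/1
  p_1/q_1 = 21/1
  p_2/q_2 = 41/2
  p_3/q_3 = 62/3
  p_4/q_4 = 2521/122
q_3 = 3 ≤ 29 < 122 = q_4, so the answer is 62/3.

62/3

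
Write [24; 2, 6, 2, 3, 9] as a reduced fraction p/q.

Using pₖ = aₖpₖ₋₁ + pₖ₋₂ and qₖ = aₖqₖ₋₁ + qₖ₋₂:
  k=0: a=24, p=24, q=1
  k=1: a=2, p=49, q=2
  k=2: a=6, p=318, q=13
  k=3: a=2, p=685, q=28
  k=4: a=3, p=2373, q=97
  k=5: a=9, p=22042, q=901

22042/901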